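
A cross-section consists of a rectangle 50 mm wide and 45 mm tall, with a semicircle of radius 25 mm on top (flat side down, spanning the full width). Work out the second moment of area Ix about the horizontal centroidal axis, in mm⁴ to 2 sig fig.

Break the section into simple shapes (no overlaps), measuring from the bottom-left corner of the bounding box.
Rectangular body: 50 × 45, A = 2 250 mm², y = 22.5 mm, Ī = 379 688 mm⁴.
Semicircular cap: semicircle r = 25, A = 981.7 mm², y = 55.61 mm, Ī = 42 874 mm⁴.
Centroid: ȳ = ΣA·y / ΣA = 32.56 mm.
Transfer each piece to the horizontal centroidal axis using Ī + A·d² with d = y − 32.56:
  rectangular body: d = -10.06 mm → contributes +607 320 mm⁴
  semicircular cap: d = 23.05 mm → contributes +564 569 mm⁴
Total I = 1 171 889 mm⁴.

Ix ≈ 1.2 × 10⁶ mm⁴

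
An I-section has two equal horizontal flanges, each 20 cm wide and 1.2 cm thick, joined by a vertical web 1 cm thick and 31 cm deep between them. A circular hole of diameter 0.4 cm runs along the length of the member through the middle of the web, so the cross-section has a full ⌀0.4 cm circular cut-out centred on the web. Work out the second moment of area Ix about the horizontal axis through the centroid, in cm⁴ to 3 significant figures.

Treat the section as a set of non-overlapping primitives; coordinates are from the bounding-box lower-left.
Bottom flange: 20 × 1.2, A = 24 cm², y = 0.6 cm, Ī = 2.88 cm⁴.
Web: 1 × 31, A = 31 cm², y = 16.7 cm, Ī = 2482.6 cm⁴.
Top flange: 20 × 1.2, A = 24 cm², y = 32.8 cm, Ī = 2.88 cm⁴.
Hole (subtracted): ⌀0.4, A = 0.12566 cm², y = 16.7 cm, Ī = 0.0012566 cm⁴.
By symmetry the centroid is at mid-height, ȳ = 16.7 cm.
Transfer each piece to the horizontal axis through the centroid using Ī + A·d² with d = y − 16.7:
  bottom flange: d = -16.1 cm → contributes +6223.9 cm⁴
  web: d = 0 cm → contributes +2482.6 cm⁴
  top flange: d = 16.1 cm → contributes +6223.9 cm⁴
  hole: d = 0 cm → contributes −0.0012566 cm⁴
Total I = 14 930 cm⁴.

Ix ≈ 1.49 × 10⁴ cm⁴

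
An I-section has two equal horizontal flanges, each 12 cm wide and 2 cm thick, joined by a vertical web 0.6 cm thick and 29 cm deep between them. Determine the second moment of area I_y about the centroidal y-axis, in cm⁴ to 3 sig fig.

I_y ≈ 577 cm⁴

Treat the section as a set of non-overlapping primitives; coordinates are from the bounding-box lower-left.
Bottom flange: 12 × 2, A = 24 cm², x = 6 cm, Ī = 288 cm⁴.
Web: 0.6 × 29, A = 17.4 cm², x = 6 cm, Ī = 0.522 cm⁴.
Top flange: 12 × 2, A = 24 cm², x = 6 cm, Ī = 288 cm⁴.
By symmetry the centroid is at mid-width, x̄ = 6 cm.
All pieces are centred on the centroidal y-axis, so I = ΣĪ = 576.52 cm⁴.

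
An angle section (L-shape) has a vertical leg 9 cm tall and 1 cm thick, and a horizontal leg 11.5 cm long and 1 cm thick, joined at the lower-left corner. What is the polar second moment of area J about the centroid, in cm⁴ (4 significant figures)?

Split into non-overlapping primitives; take the origin at the lower-left of the bounding box.
Vertical leg: 1 × 9, A = 9 cm², y = 4.5 cm, Ī = 60.75 cm⁴.
Horizontal leg (remainder): 10.5 × 1, A = 10.5 cm², y = 0.5 cm, Ī = 0.875 cm⁴.
Centroid: ȳ = ΣA·y / ΣA = 2.34615 cm.
Transfer each piece to the centroidal x-axis using Ī + A·d² with d = y − 2.34615:
  vertical leg: d = 2.15385 cm → contributes +102.501 cm⁴
  horizontal leg (remainder): d = -1.84615 cm → contributes +36.662 cm⁴
Total I = 139.163 cm⁴.
For the y-axis: x̄ = 3.59615 cm.
Repeating about the centroidal y-axis gives I_y = 257.445 cm⁴.
Polar second moment: J = I_x + I_y = 396.608 cm⁴.

J ≈ 396.6 cm⁴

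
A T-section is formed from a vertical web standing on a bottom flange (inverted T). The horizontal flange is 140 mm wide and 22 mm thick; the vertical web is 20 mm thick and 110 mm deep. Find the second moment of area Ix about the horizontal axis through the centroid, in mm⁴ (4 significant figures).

Ix ≈ 7.933 × 10⁶ mm⁴

Break the section into simple shapes (no overlaps), measuring from the bottom-left corner of the bounding box.
Flange: 140 × 22, A = 3 080 mm², y = 11 mm, Ī = 124 227 mm⁴.
Web: 20 × 110, A = 2 200 mm², y = 77 mm, Ī = 2 218 333 mm⁴.
Centroid: ȳ = ΣA·y / ΣA = 38.5 mm.
Transfer each piece to the horizontal axis through the centroid using Ī + A·d² with d = y − 38.5:
  flange: d = -27.5 mm → contributes +2 453 477 mm⁴
  web: d = 38.5 mm → contributes +5 479 283 mm⁴
Total I = 7 932 760 mm⁴.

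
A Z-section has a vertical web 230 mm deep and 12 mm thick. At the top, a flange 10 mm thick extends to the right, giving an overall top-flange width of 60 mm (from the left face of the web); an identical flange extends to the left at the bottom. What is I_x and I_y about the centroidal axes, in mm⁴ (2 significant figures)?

Treat the section as a set of non-overlapping primitives; coordinates are from the bounding-box lower-left.
Web: 12 × 230, A = 2 760 mm², y = 115 mm, Ī = 12 167 000 mm⁴.
Top flange (beyond web): 48 × 10, A = 480 mm², y = 225 mm, Ī = 4 000 mm⁴.
Bottom flange (beyond web): 48 × 10, A = 480 mm², y = 5 mm, Ī = 4 000 mm⁴.
Centroid: ȳ = ΣA·y / ΣA = 115 mm.
Transfer each piece to the centroidal x-axis using Ī + A·d² with d = y − 115:
  web: d = 0 mm → contributes +12 167 000 mm⁴
  top flange (beyond web): d = 110 mm → contributes +5 812 000 mm⁴
  bottom flange (beyond web): d = -110 mm → contributes +5 812 000 mm⁴
Total I = 23 791 000 mm⁴.
For the y-axis: x̄ = 54 mm.
Repeating about the centroidal y-axis gives I_y = 1 081 440 mm⁴.

I_x ≈ 2.4 × 10⁷ mm⁴, I_y ≈ 1.1 × 10⁶ mm⁴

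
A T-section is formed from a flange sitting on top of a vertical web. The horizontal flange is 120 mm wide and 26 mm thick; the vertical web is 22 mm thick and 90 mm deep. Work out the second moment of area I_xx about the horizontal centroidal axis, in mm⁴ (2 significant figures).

Decompose the section into non-overlapping parts with the origin at the bottom-left of its bounding rectangle.
Flange: 120 × 26, A = 3 120 mm², y = 103 mm, Ī = 175 760 mm⁴.
Web: 22 × 90, A = 1 980 mm², y = 45 mm, Ī = 1 336 500 mm⁴.
Centroid: ȳ = ΣA·y / ΣA = 80.48 mm.
Transfer each piece to the horizontal centroidal axis using Ī + A·d² with d = y − 80.48:
  flange: d = 22.52 mm → contributes +1 757 739 mm⁴
  web: d = -35.48 mm → contributes +3 829 315 mm⁴
Total I = 5 587 053 mm⁴.

I_xx ≈ 5.6 × 10⁶ mm⁴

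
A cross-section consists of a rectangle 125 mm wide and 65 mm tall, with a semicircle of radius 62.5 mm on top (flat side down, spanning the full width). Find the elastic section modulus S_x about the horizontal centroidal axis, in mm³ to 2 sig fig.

Decompose the section into non-overlapping parts with the origin at the bottom-left of its bounding rectangle.
Rectangular body: 125 × 65, A = 8 125 mm², y = 32.5 mm, Ī = 2 860 677 mm⁴.
Semicircular cap: semicircle r = 62.5, A = 6 136 mm², y = 91.53 mm, Ī = 1 674 758 mm⁴.
Centroid: ȳ = ΣA·y / ΣA = 57.9 mm.
Transfer each piece to the horizontal centroidal axis using Ī + A·d² with d = y − 57.9:
  rectangular body: d = -25.4 mm → contributes +8 101 169 mm⁴
  semicircular cap: d = 33.63 mm → contributes +8 614 055 mm⁴
Total I = 16 715 224 mm⁴.
Extreme fibre distance c = 69.6 mm; S = I/c = 240 149 mm³.

S_x ≈ 2.4 × 10⁵ mm³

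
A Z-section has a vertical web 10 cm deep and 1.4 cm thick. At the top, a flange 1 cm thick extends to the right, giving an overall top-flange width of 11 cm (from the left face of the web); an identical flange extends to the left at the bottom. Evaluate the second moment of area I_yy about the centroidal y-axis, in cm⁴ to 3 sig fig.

Treat the section as a set of non-overlapping primitives; coordinates are from the bounding-box lower-left.
Web: 1.4 × 10, A = 14 cm², x = 10.3 cm, Ī = 2.2867 cm⁴.
Top flange (beyond web): 9.6 × 1, A = 9.6 cm², x = 15.8 cm, Ī = 73.728 cm⁴.
Bottom flange (beyond web): 9.6 × 1, A = 9.6 cm², x = 4.8 cm, Ī = 73.728 cm⁴.
Centroid: x̄ = ΣA·x / ΣA = 10.3 cm.
Transfer each piece to the centroidal y-axis using Ī + A·d² with d = x − 10.3:
  web: d = 0 cm → contributes +2.2867 cm⁴
  top flange (beyond web): d = 5.5 cm → contributes +364.13 cm⁴
  bottom flange (beyond web): d = -5.5 cm → contributes +364.13 cm⁴
Total I = 730.54 cm⁴.

I_yy ≈ 731 cm⁴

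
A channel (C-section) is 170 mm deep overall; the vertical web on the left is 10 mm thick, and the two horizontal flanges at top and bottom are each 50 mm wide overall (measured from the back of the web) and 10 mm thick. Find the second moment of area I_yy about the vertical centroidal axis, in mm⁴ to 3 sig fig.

Split into non-overlapping primitives; take the origin at the lower-left of the bounding box.
Web: 10 × 170, A = 1 700 mm², x = 5 mm, Ī = 14 167 mm⁴.
Top flange (beyond web): 40 × 10, A = 400 mm², x = 30 mm, Ī = 53 333 mm⁴.
Bottom flange (beyond web): 40 × 10, A = 400 mm², x = 30 mm, Ī = 53 333 mm⁴.
Centroid: x̄ = ΣA·x / ΣA = 13 mm.
Transfer each piece to the vertical centroidal axis using Ī + A·d² with d = x − 13:
  web: d = -8 mm → contributes +122 967 mm⁴
  top flange (beyond web): d = 17 mm → contributes +168 933 mm⁴
  bottom flange (beyond web): d = 17 mm → contributes +168 933 mm⁴
Total I = 460 833 mm⁴.

I_yy ≈ 4.61 × 10⁵ mm⁴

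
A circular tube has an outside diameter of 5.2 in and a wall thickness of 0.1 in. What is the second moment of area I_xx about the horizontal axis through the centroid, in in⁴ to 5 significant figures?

Decompose the section into non-overlapping parts with the origin at the bottom-left of its bounding rectangle.
Outer circle: ⌀5.2, A = 21.23717 in², y = 2.6 in, Ī = 35.89081 in⁴.
Bore (subtracted): ⌀5, A = 19.63495 in², y = 2.6 in, Ī = 30.67962 in⁴.
By symmetry the centroid is at mid-height, ȳ = 2.6 in.
All pieces are centred on the horizontal axis through the centroid, so I = ΣĪ (holes subtracted) = 5.211195 in⁴.

I_xx ≈ 5.2112 in⁴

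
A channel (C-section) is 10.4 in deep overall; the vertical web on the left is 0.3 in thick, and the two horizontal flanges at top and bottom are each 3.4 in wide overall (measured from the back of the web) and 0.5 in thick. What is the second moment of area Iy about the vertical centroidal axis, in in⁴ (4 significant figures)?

Decompose the section into non-overlapping parts with the origin at the bottom-left of its bounding rectangle.
Web: 0.3 × 10.4, A = 3.12 in², x = 0.15 in, Ī = 0.0234 in⁴.
Top flange (beyond web): 3.1 × 0.5, A = 1.55 in², x = 1.85 in, Ī = 1.24129 in⁴.
Bottom flange (beyond web): 3.1 × 0.5, A = 1.55 in², x = 1.85 in, Ī = 1.24129 in⁴.
Centroid: x̄ = ΣA·x / ΣA = 0.997267 in.
Transfer each piece to the vertical centroidal axis using Ī + A·d² with d = x − 0.997267:
  web: d = -0.847267 in → contributes +2.26313 in⁴
  top flange (beyond web): d = 0.852733 in → contributes +2.36838 in⁴
  bottom flange (beyond web): d = 0.852733 in → contributes +2.36838 in⁴
Total I = 6.99989 in⁴.

Iy ≈ 7.000 in⁴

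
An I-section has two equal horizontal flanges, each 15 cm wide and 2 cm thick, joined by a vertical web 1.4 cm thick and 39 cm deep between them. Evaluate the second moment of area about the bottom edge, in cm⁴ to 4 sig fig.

I_base ≈ 8.513 × 10⁴ cm⁴

Decompose the section into non-overlapping parts with the origin at the bottom-left of its bounding rectangle.
Bottom flange: 15 × 2, A = 30 cm², y = 1 cm, Ī = 10 cm⁴.
Web: 1.4 × 39, A = 54.6 cm², y = 21.5 cm, Ī = 6920.55 cm⁴.
Top flange: 15 × 2, A = 30 cm², y = 42 cm, Ī = 10 cm⁴.
Transfer each piece to the bottom edge using Ī + A·d² with d = y − 0:
  bottom flange: d = 1 cm → contributes +40 cm⁴
  web: d = 21.5 cm → contributes +32159.4 cm⁴
  top flange: d = 42 cm → contributes +52 930 cm⁴
Total I = 85129.4 cm⁴.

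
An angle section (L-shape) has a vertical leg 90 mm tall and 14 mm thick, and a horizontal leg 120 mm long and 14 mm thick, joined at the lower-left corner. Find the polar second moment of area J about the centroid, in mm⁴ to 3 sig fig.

J ≈ 5.72 × 10⁶ mm⁴

Break the section into simple shapes (no overlaps), measuring from the bottom-left corner of the bounding box.
Vertical leg: 14 × 90, A = 1 260 mm², y = 45 mm, Ī = 850 500 mm⁴.
Horizontal leg (remainder): 106 × 14, A = 1 484 mm², y = 7 mm, Ī = 24 239 mm⁴.
Centroid: ȳ = ΣA·y / ΣA = 24.449 mm.
Transfer each piece to the centroidal x-axis using Ī + A·d² with d = y − 24.449:
  vertical leg: d = 20.551 mm → contributes +1 382 654 mm⁴
  horizontal leg (remainder): d = -17.449 mm → contributes +476 068 mm⁴
Total I = 1 858 722 mm⁴.
For the y-axis: x̄ = 39.449 mm.
Repeating about the centroidal y-axis gives I_y = 3 863 242 mm⁴.
Polar second moment: J = I_x + I_y = 5 721 963 mm⁴.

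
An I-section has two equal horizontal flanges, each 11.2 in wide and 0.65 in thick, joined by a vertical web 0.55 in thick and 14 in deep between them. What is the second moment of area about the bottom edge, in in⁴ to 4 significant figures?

I_base ≈ 2210 in⁴

Decompose the section into non-overlapping parts with the origin at the bottom-left of its bounding rectangle.
Bottom flange: 11.2 × 0.65, A = 7.28 in², y = 0.325 in, Ī = 0.256317 in⁴.
Web: 0.55 × 14, A = 7.7 in², y = 7.65 in, Ī = 125.767 in⁴.
Top flange: 11.2 × 0.65, A = 7.28 in², y = 14.975 in, Ī = 0.256317 in⁴.
Transfer each piece to the base of the section using Ī + A·d² with d = y − 0:
  bottom flange: d = 0.325 in → contributes +1.02527 in⁴
  web: d = 7.65 in → contributes +576.39 in⁴
  top flange: d = 14.975 in → contributes +1632.8 in⁴
Total I = 2210.22 in⁴.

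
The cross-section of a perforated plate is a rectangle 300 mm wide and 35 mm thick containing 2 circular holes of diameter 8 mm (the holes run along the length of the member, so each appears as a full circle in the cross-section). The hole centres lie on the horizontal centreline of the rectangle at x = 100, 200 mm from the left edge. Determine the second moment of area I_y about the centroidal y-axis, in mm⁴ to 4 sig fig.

Break the section into simple shapes (no overlaps), measuring from the bottom-left corner of the bounding box.
Plate: 300 × 35, A = 10 500 mm², x = 150 mm, Ī = 78 750 000 mm⁴.
Hole 1 (subtracted): ⌀8, A = 50.2655 mm², x = 100 mm, Ī = 201.062 mm⁴.
Hole 2 (subtracted): ⌀8, A = 50.2655 mm², x = 200 mm, Ī = 201.062 mm⁴.
By symmetry the centroid is at mid-width, x̄ = 150 mm.
Transfer each piece to the centroidal y-axis using Ī + A·d² with d = x − 150:
  plate: d = 0 mm → contributes +78 750 000 mm⁴
  hole 1: d = -50 mm → contributes −125 865 mm⁴
  hole 2: d = 50 mm → contributes −125 865 mm⁴
Total I = 78 498 270 mm⁴.

I_y ≈ 7.850 × 10⁷ mm⁴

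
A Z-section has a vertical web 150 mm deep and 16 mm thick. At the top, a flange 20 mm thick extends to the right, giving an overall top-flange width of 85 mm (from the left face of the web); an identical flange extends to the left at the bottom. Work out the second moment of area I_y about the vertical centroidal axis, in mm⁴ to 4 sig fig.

I_y ≈ 6.131 × 10⁶ mm⁴

Break the section into simple shapes (no overlaps), measuring from the bottom-left corner of the bounding box.
Web: 16 × 150, A = 2 400 mm², x = 77 mm, Ī = 51 200 mm⁴.
Top flange (beyond web): 69 × 20, A = 1 380 mm², x = 119.5 mm, Ī = 547 515 mm⁴.
Bottom flange (beyond web): 69 × 20, A = 1 380 mm², x = 34.5 mm, Ī = 547 515 mm⁴.
Centroid: x̄ = ΣA·x / ΣA = 77 mm.
Transfer each piece to the vertical centroidal axis using Ī + A·d² with d = x − 77:
  web: d = 0 mm → contributes +51 200 mm⁴
  top flange (beyond web): d = 42.5 mm → contributes +3 040 140 mm⁴
  bottom flange (beyond web): d = -42.5 mm → contributes +3 040 140 mm⁴
Total I = 6 131 480 mm⁴.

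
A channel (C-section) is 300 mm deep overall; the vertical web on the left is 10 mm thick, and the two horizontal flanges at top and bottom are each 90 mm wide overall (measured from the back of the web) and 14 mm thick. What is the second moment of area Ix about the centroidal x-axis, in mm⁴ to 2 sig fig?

Break the section into simple shapes (no overlaps), measuring from the bottom-left corner of the bounding box.
Web: 10 × 300, A = 3 000 mm², y = 150 mm, Ī = 22 500 000 mm⁴.
Top flange (beyond web): 80 × 14, A = 1 120 mm², y = 293 mm, Ī = 18 293 mm⁴.
Bottom flange (beyond web): 80 × 14, A = 1 120 mm², y = 7 mm, Ī = 18 293 mm⁴.
By symmetry the centroid is at mid-height, ȳ = 150 mm.
Transfer each piece to the centroidal x-axis using Ī + A·d² with d = y − 150:
  web: d = 0 mm → contributes +22 500 000 mm⁴
  top flange (beyond web): d = 143 mm → contributes +22 921 173 mm⁴
  bottom flange (beyond web): d = -143 mm → contributes +22 921 173 mm⁴
Total I = 68 342 347 mm⁴.

Ix ≈ 6.8 × 10⁷ mm⁴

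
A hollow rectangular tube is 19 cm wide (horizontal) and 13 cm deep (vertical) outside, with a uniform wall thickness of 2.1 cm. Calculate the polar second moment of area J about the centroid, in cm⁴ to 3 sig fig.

J ≈ 7690 cm⁴

Break the section into simple shapes (no overlaps), measuring from the bottom-left corner of the bounding box.
Outer rectangle: 19 × 13, A = 247 cm², y = 6.5 cm, Ī = 3478.6 cm⁴.
Inner void (subtracted): 14.8 × 8.8, A = 130.24 cm², y = 6.5 cm, Ī = 840.48 cm⁴.
By symmetry the centroid is at mid-height, ȳ = 6.5 cm.
All pieces are centred on the centroidal x-axis, so I = ΣĪ (holes subtracted) = 2638.1 cm⁴.
Repeating about the centroidal y-axis gives I_y = 5053.3 cm⁴.
Polar second moment: J = I_x + I_y = 7691.4 cm⁴.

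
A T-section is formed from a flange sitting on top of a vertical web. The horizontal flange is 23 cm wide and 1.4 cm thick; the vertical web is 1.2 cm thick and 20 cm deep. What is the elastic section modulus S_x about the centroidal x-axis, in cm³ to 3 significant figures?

S_x ≈ 148 cm³

Decompose the section into non-overlapping parts with the origin at the bottom-left of its bounding rectangle.
Flange: 23 × 1.4, A = 32.2 cm², y = 20.7 cm, Ī = 5.2593 cm⁴.
Web: 1.2 × 20, A = 24 cm², y = 10 cm, Ī = 800 cm⁴.
Centroid: ȳ = ΣA·y / ΣA = 16.131 cm.
Transfer each piece to the centroidal x-axis using Ī + A·d² with d = y − 16.131:
  flange: d = 4.5694 cm → contributes +677.58 cm⁴
  web: d = -6.1306 cm → contributes +1 702 cm⁴
Total I = 2379.6 cm⁴.
Extreme fibre distance c = 16.131 cm; S = I/c = 147.52 cm³.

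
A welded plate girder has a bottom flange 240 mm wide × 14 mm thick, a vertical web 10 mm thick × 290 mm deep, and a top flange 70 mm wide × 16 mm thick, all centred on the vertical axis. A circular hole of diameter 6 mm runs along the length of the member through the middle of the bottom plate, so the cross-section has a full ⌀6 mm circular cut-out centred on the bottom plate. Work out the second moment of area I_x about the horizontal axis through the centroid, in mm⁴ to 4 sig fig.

Treat the section as a set of non-overlapping primitives; coordinates are from the bounding-box lower-left.
Bottom plate: 240 × 14, A = 3 360 mm², y = 7 mm, Ī = 54 880 mm⁴.
Web plate: 10 × 290, A = 2 900 mm², y = 159 mm, Ī = 20 324 167 mm⁴.
Top plate: 70 × 16, A = 1 120 mm², y = 312 mm, Ī = 23893.3 mm⁴.
Hole (subtracted): ⌀6, A = 28.2743 mm², y = 7 mm, Ī = 63.6173 mm⁴.
Centroid: ȳ = ΣA·y / ΣA = 113.424 mm.
Transfer each piece to the horizontal axis through the centroid using Ī + A·d² with d = y − 113.424:
  bottom plate: d = -106.424 mm → contributes +38 110 463 mm⁴
  web plate: d = 45.576 mm → contributes +26 347 967 mm⁴
  top plate: d = 198.576 mm → contributes +44 188 216 mm⁴
  hole: d = -106.424 mm → contributes −320 301 mm⁴
Total I = 108 326 344 mm⁴.

I_x ≈ 1.083 × 10⁸ mm⁴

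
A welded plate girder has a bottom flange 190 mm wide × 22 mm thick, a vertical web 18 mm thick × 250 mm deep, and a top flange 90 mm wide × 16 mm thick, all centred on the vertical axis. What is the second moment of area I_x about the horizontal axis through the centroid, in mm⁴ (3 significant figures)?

Treat the section as a set of non-overlapping primitives; coordinates are from the bounding-box lower-left.
Bottom plate: 190 × 22, A = 4 180 mm², y = 11 mm, Ī = 168 593 mm⁴.
Web plate: 18 × 250, A = 4 500 mm², y = 147 mm, Ī = 23 437 500 mm⁴.
Top plate: 90 × 16, A = 1 440 mm², y = 280 mm, Ī = 30 720 mm⁴.
Centroid: ȳ = ΣA·y / ΣA = 109.75 mm.
Transfer each piece to the horizontal axis through the centroid using Ī + A·d² with d = y − 109.75:
  bottom plate: d = -98.751 mm → contributes +40 930 940 mm⁴
  web plate: d = 37.249 mm → contributes +29 681 200 mm⁴
  top plate: d = 170.25 mm → contributes +41 768 725 mm⁴
Total I = 112 380 866 mm⁴.

I_x ≈ 1.12 × 10⁸ mm⁴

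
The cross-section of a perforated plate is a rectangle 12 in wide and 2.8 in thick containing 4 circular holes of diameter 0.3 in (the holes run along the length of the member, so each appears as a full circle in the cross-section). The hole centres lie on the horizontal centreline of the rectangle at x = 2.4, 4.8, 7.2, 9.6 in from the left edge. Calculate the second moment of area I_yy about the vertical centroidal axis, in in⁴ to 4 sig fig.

Break the section into simple shapes (no overlaps), measuring from the bottom-left corner of the bounding box.
Plate: 12 × 2.8, A = 33.6 in², x = 6 in, Ī = 403.2 in⁴.
Hole 1 (subtracted): ⌀0.3, A = 0.0706858 in², x = 2.4 in, Ī = 0.000397608 in⁴.
Hole 2 (subtracted): ⌀0.3, A = 0.0706858 in², x = 4.8 in, Ī = 0.000397608 in⁴.
Hole 3 (subtracted): ⌀0.3, A = 0.0706858 in², x = 7.2 in, Ī = 0.000397608 in⁴.
Hole 4 (subtracted): ⌀0.3, A = 0.0706858 in², x = 9.6 in, Ī = 0.000397608 in⁴.
By symmetry the centroid is at mid-width, x̄ = 6 in.
Transfer each piece to the vertical centroidal axis using Ī + A·d² with d = x − 6:
  plate: d = 0 in → contributes +403.2 in⁴
  hole 1: d = -3.6 in → contributes −0.916486 in⁴
  hole 2: d = -1.2 in → contributes −0.102185 in⁴
  hole 3: d = 1.2 in → contributes −0.102185 in⁴
  hole 4: d = 3.6 in → contributes −0.916486 in⁴
Total I = 401.163 in⁴.

I_yy ≈ 401.2 in⁴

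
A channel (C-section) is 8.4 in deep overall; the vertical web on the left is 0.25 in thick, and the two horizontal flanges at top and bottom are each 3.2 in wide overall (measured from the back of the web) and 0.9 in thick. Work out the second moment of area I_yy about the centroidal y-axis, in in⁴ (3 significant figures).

I_yy ≈ 7.71 in⁴

Break the section into simple shapes (no overlaps), measuring from the bottom-left corner of the bounding box.
Web: 0.25 × 8.4, A = 2.1 in², x = 0.125 in, Ī = 0.010938 in⁴.
Top flange (beyond web): 2.95 × 0.9, A = 2.655 in², x = 1.725 in, Ī = 1.9254 in⁴.
Bottom flange (beyond web): 2.95 × 0.9, A = 2.655 in², x = 1.725 in, Ī = 1.9254 in⁴.
Centroid: x̄ = ΣA·x / ΣA = 1.2716 in.
Transfer each piece to the centroidal y-axis using Ī + A·d² with d = x − 1.2716:
  web: d = -1.1466 in → contributes +2.7716 in⁴
  top flange (beyond web): d = 0.45344 in → contributes +2.4713 in⁴
  bottom flange (beyond web): d = 0.45344 in → contributes +2.4713 in⁴
Total I = 7.7142 in⁴.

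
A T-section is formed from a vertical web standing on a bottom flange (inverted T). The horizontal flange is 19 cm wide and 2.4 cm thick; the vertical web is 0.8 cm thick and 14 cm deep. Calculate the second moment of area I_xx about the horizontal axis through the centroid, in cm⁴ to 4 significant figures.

Split into non-overlapping primitives; take the origin at the lower-left of the bounding box.
Flange: 19 × 2.4, A = 45.6 cm², y = 1.2 cm, Ī = 21.888 cm⁴.
Web: 0.8 × 14, A = 11.2 cm², y = 9.4 cm, Ī = 182.933 cm⁴.
Centroid: ȳ = ΣA·y / ΣA = 2.8169 cm.
Transfer each piece to the horizontal axis through the centroid using Ī + A·d² with d = y − 2.8169:
  flange: d = -1.6169 cm → contributes +141.103 cm⁴
  web: d = 6.5831 cm → contributes +668.31 cm⁴
Total I = 809.413 cm⁴.

I_xx ≈ 809.4 cm⁴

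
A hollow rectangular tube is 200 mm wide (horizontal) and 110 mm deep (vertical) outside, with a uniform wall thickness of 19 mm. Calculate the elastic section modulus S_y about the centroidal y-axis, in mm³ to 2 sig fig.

S_y ≈ 4.8 × 10⁵ mm³

Split into non-overlapping primitives; take the origin at the lower-left of the bounding box.
Outer rectangle: 200 × 110, A = 22 000 mm², x = 100 mm, Ī = 73 333 333 mm⁴.
Inner void (subtracted): 162 × 72, A = 11 664 mm², x = 100 mm, Ī = 25 509 168 mm⁴.
By symmetry the centroid is at mid-width, x̄ = 100 mm.
All pieces are centred on the centroidal y-axis, so I = ΣĪ (holes subtracted) = 47 824 165 mm⁴.
Extreme fibre distance c = 100 mm; S = I/c = 478 242 mm³.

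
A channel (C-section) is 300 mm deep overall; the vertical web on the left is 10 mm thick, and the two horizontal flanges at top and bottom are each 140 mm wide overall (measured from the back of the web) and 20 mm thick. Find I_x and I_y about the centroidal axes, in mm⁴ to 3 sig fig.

Split into non-overlapping primitives; take the origin at the lower-left of the bounding box.
Web: 10 × 300, A = 3 000 mm², y = 150 mm, Ī = 22 500 000 mm⁴.
Top flange (beyond web): 130 × 20, A = 2 600 mm², y = 290 mm, Ī = 86 667 mm⁴.
Bottom flange (beyond web): 130 × 20, A = 2 600 mm², y = 10 mm, Ī = 86 667 mm⁴.
By symmetry the centroid is at mid-height, ȳ = 150 mm.
Transfer each piece to the centroidal x-axis using Ī + A·d² with d = y − 150:
  web: d = 0 mm → contributes +22 500 000 mm⁴
  top flange (beyond web): d = 140 mm → contributes +51 046 667 mm⁴
  bottom flange (beyond web): d = -140 mm → contributes +51 046 667 mm⁴
Total I = 124 593 333 mm⁴.
For the y-axis: x̄ = 49.39 mm.
Repeating about the centroidal y-axis gives I_y = 16 670 285 mm⁴.

I_x ≈ 1.25 × 10⁸ mm⁴, I_y ≈ 1.67 × 10⁷ mm⁴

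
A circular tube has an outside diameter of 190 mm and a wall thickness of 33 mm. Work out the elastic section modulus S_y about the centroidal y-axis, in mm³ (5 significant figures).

S_y ≈ 5.5122 × 10⁵ mm³

Break the section into simple shapes (no overlaps), measuring from the bottom-left corner of the bounding box.
Outer circle: ⌀190, A = 28352.87 mm², x = 95 mm, Ī = 63 971 171 mm⁴.
Bore (subtracted): ⌀124, A = 12076.28 mm², x = 95 mm, Ī = 11 605 307 mm⁴.
By symmetry the centroid is at mid-width, x̄ = 95 mm.
All pieces are centred on the centroidal y-axis, so I = ΣĪ (holes subtracted) = 52 365 864 mm⁴.
Extreme fibre distance c = 95 mm; S = I/c = 551219.6 mm³.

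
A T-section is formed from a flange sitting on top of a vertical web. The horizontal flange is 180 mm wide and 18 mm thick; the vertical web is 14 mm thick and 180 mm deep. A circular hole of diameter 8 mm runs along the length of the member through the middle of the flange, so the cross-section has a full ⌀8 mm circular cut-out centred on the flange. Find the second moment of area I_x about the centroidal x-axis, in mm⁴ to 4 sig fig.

I_x ≈ 2.069 × 10⁷ mm⁴

Treat the section as a set of non-overlapping primitives; coordinates are from the bounding-box lower-left.
Flange: 180 × 18, A = 3 240 mm², y = 189 mm, Ī = 87 480 mm⁴.
Web: 14 × 180, A = 2 520 mm², y = 90 mm, Ī = 6 804 000 mm⁴.
Hole (subtracted): ⌀8, A = 50.2655 mm², y = 189 mm, Ī = 201.062 mm⁴.
Centroid: ȳ = ΣA·y / ΣA = 145.306 mm.
Transfer each piece to the centroidal x-axis using Ī + A·d² with d = y − 145.306:
  flange: d = 43.6938 mm → contributes +6 273 120 mm⁴
  web: d = -55.3062 mm → contributes +14 512 115 mm⁴
  hole: d = 43.6938 mm → contributes −96165.3 mm⁴
Total I = 20 689 070 mm⁴.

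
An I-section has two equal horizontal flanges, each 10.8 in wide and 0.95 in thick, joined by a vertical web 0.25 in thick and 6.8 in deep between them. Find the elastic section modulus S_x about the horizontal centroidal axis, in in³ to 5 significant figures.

Treat the section as a set of non-overlapping primitives; coordinates are from the bounding-box lower-left.
Bottom flange: 10.8 × 0.95, A = 10.26 in², y = 0.475 in, Ī = 0.7716375 in⁴.
Web: 0.25 × 6.8, A = 1.7 in², y = 4.35 in, Ī = 6.550667 in⁴.
Top flange: 10.8 × 0.95, A = 10.26 in², y = 8.225 in, Ī = 0.7716375 in⁴.
By symmetry the centroid is at mid-height, ȳ = 4.35 in.
Transfer each piece to the horizontal centroidal axis using Ī + A·d² with d = y − 4.35:
  bottom flange: d = -3.875 in → contributes +154.832 in⁴
  web: d = 0 in → contributes +6.550667 in⁴
  top flange: d = 3.875 in → contributes +154.832 in⁴
Total I = 316.2146 in⁴.
Extreme fibre distance c = 4.35 in; S = I/c = 72.693 in³.

S_x ≈ 72.693 in³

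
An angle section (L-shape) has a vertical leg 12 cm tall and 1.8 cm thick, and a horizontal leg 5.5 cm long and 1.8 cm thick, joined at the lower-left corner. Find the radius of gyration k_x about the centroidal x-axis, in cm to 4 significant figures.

k_x ≈ 3.731 cm

Break the section into simple shapes (no overlaps), measuring from the bottom-left corner of the bounding box.
Vertical leg: 1.8 × 12, A = 21.6 cm², y = 6 cm, Ī = 259.2 cm⁴.
Horizontal leg (remainder): 3.7 × 1.8, A = 6.66 cm², y = 0.9 cm, Ī = 1.7982 cm⁴.
Centroid: ȳ = ΣA·y / ΣA = 4.79809 cm.
Transfer each piece to the centroidal x-axis using Ī + A·d² with d = y − 4.79809:
  vertical leg: d = 1.20191 cm → contributes +290.403 cm⁴
  horizontal leg (remainder): d = -3.89809 cm → contributes +102.998 cm⁴
Total I = 393.401 cm⁴.
Radius of gyration: k = √(I/A) = √(393.401 / 28.26) = 3.73105 cm.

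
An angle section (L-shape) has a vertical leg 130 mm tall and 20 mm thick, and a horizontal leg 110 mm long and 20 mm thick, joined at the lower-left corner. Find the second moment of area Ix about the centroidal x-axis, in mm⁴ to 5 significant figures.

Decompose the section into non-overlapping parts with the origin at the bottom-left of its bounding rectangle.
Vertical leg: 20 × 130, A = 2 600 mm², y = 65 mm, Ī = 3 661 667 mm⁴.
Horizontal leg (remainder): 90 × 20, A = 1 800 mm², y = 10 mm, Ī = 60 000 mm⁴.
Centroid: ȳ = ΣA·y / ΣA = 42.5 mm.
Transfer each piece to the centroidal x-axis using Ī + A·d² with d = y − 42.5:
  vertical leg: d = 22.5 mm → contributes +4 977 917 mm⁴
  horizontal leg (remainder): d = -32.5 mm → contributes +1 961 250 mm⁴
Total I = 6 939 167 mm⁴.

Ix ≈ 6.9392 × 10⁶ mm⁴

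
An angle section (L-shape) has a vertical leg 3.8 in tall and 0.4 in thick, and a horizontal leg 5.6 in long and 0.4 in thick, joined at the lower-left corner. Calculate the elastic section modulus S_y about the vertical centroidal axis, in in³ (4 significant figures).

S_y ≈ 3.065 in³

Treat the section as a set of non-overlapping primitives; coordinates are from the bounding-box lower-left.
Vertical leg: 0.4 × 3.8, A = 1.52 in², x = 0.2 in, Ī = 0.0202667 in⁴.
Horizontal leg (remainder): 5.2 × 0.4, A = 2.08 in², x = 3 in, Ī = 4.68693 in⁴.
Centroid: x̄ = ΣA·x / ΣA = 1.81778 in.
Transfer each piece to the vertical centroidal axis using Ī + A·d² with d = x − 1.81778:
  vertical leg: d = -1.61778 in → contributes +3.99842 in⁴
  horizontal leg (remainder): d = 1.18222 in → contributes +7.59404 in⁴
Total I = 11.5925 in⁴.
Extreme fibre distance c = 3.78222 in; S = I/c = 3.06499 in³.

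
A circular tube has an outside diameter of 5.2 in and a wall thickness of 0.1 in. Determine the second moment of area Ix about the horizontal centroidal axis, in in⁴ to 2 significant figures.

Split into non-overlapping primitives; take the origin at the lower-left of the bounding box.
Outer circle: ⌀5.2, A = 21.24 in², y = 2.6 in, Ī = 35.89 in⁴.
Bore (subtracted): ⌀5, A = 19.63 in², y = 2.6 in, Ī = 30.68 in⁴.
By symmetry the centroid is at mid-height, ȳ = 2.6 in.
All pieces are centred on the horizontal centroidal axis, so I = ΣĪ (holes subtracted) = 5.211 in⁴.

Ix ≈ 5.2 in⁴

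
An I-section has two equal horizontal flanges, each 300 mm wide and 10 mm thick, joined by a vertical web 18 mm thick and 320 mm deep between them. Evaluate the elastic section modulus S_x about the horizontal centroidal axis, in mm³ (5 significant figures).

S_x ≈ 1.2503 × 10⁶ mm³

Break the section into simple shapes (no overlaps), measuring from the bottom-left corner of the bounding box.
Bottom flange: 300 × 10, A = 3 000 mm², y = 5 mm, Ī = 25 000 mm⁴.
Web: 18 × 320, A = 5 760 mm², y = 170 mm, Ī = 49 152 000 mm⁴.
Top flange: 300 × 10, A = 3 000 mm², y = 335 mm, Ī = 25 000 mm⁴.
By symmetry the centroid is at mid-height, ȳ = 170 mm.
Transfer each piece to the horizontal centroidal axis using Ī + A·d² with d = y − 170:
  bottom flange: d = -165 mm → contributes +81 700 000 mm⁴
  web: d = 0 mm → contributes +49 152 000 mm⁴
  top flange: d = 165 mm → contributes +81 700 000 mm⁴
Total I = 212 552 000 mm⁴.
Extreme fibre distance c = 170 mm; S = I/c = 1 250 306 mm³.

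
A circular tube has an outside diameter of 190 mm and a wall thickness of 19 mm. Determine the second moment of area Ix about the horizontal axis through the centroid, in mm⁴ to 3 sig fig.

Treat the section as a set of non-overlapping primitives; coordinates are from the bounding-box lower-left.
Outer circle: ⌀190, A = 28 353 mm², y = 95 mm, Ī = 63 971 171 mm⁴.
Bore (subtracted): ⌀152, A = 18 146 mm², y = 95 mm, Ī = 26 202 592 mm⁴.
By symmetry the centroid is at mid-height, ȳ = 95 mm.
All pieces are centred on the horizontal axis through the centroid, so I = ΣĪ (holes subtracted) = 37 768 580 mm⁴.

Ix ≈ 3.78 × 10⁷ mm⁴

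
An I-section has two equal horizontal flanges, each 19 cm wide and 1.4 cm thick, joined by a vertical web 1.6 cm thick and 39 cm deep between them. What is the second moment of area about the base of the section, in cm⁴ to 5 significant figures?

I_base ≈ 8.0121 × 10⁴ cm⁴

Break the section into simple shapes (no overlaps), measuring from the bottom-left corner of the bounding box.
Bottom flange: 19 × 1.4, A = 26.6 cm², y = 0.7 cm, Ī = 4.344667 cm⁴.
Web: 1.6 × 39, A = 62.4 cm², y = 20.9 cm, Ī = 7909.2 cm⁴.
Top flange: 19 × 1.4, A = 26.6 cm², y = 41.1 cm, Ī = 4.344667 cm⁴.
Transfer each piece to a horizontal axis along the bottom face using Ī + A·d² with d = y − 0:
  bottom flange: d = 0.7 cm → contributes +17.37867 cm⁴
  web: d = 20.9 cm → contributes +35166.14 cm⁴
  top flange: d = 41.1 cm → contributes +44937.33 cm⁴
Total I = 80120.85 cm⁴.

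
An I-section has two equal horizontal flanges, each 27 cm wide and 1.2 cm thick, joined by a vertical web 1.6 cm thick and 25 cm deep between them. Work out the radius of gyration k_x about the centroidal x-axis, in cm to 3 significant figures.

k_x ≈ 11.2 cm

Break the section into simple shapes (no overlaps), measuring from the bottom-left corner of the bounding box.
Bottom flange: 27 × 1.2, A = 32.4 cm², y = 0.6 cm, Ī = 3.888 cm⁴.
Web: 1.6 × 25, A = 40 cm², y = 13.7 cm, Ī = 2083.3 cm⁴.
Top flange: 27 × 1.2, A = 32.4 cm², y = 26.8 cm, Ī = 3.888 cm⁴.
By symmetry the centroid is at mid-height, ȳ = 13.7 cm.
Transfer each piece to the centroidal x-axis using Ī + A·d² with d = y − 13.7:
  bottom flange: d = -13.1 cm → contributes +5564.1 cm⁴
  web: d = 0 cm → contributes +2083.3 cm⁴
  top flange: d = 13.1 cm → contributes +5564.1 cm⁴
Total I = 13 211 cm⁴.
Radius of gyration: k = √(I/A) = √(13 211 / 104.8) = 11.228 cm.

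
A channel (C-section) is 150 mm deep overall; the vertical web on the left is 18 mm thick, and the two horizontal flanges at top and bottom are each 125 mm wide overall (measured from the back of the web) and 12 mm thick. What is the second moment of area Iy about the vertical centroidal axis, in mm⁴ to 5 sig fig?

Iy ≈ 7.6643 × 10⁶ mm⁴

Break the section into simple shapes (no overlaps), measuring from the bottom-left corner of the bounding box.
Web: 18 × 150, A = 2 700 mm², x = 9 mm, Ī = 72 900 mm⁴.
Top flange (beyond web): 107 × 12, A = 1 284 mm², x = 71.5 mm, Ī = 1 225 043 mm⁴.
Bottom flange (beyond web): 107 × 12, A = 1 284 mm², x = 71.5 mm, Ī = 1 225 043 mm⁴.
Centroid: x̄ = ΣA·x / ΣA = 39.46697 mm.
Transfer each piece to the vertical centroidal axis using Ī + A·d² with d = x − 39.46697:
  web: d = -30.46697 mm → contributes +2 579 138 mm⁴
  top flange (beyond web): d = 32.03303 mm → contributes +2 542 575 mm⁴
  bottom flange (beyond web): d = 32.03303 mm → contributes +2 542 575 mm⁴
Total I = 7 664 287 mm⁴.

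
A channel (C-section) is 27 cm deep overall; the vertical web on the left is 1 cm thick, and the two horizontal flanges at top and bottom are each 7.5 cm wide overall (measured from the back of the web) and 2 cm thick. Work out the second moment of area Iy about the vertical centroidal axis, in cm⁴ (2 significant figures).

Split into non-overlapping primitives; take the origin at the lower-left of the bounding box.
Web: 1 × 27, A = 27 cm², x = 0.5 cm, Ī = 2.25 cm⁴.
Top flange (beyond web): 6.5 × 2, A = 13 cm², x = 4.25 cm, Ī = 45.77 cm⁴.
Bottom flange (beyond web): 6.5 × 2, A = 13 cm², x = 4.25 cm, Ī = 45.77 cm⁴.
Centroid: x̄ = ΣA·x / ΣA = 2.34 cm.
Transfer each piece to the vertical centroidal axis using Ī + A·d² with d = x − 2.34:
  web: d = -1.84 cm → contributes +93.62 cm⁴
  top flange (beyond web): d = 1.91 cm → contributes +93.21 cm⁴
  bottom flange (beyond web): d = 1.91 cm → contributes +93.21 cm⁴
Total I = 280.1 cm⁴.

Iy ≈ 280 cm⁴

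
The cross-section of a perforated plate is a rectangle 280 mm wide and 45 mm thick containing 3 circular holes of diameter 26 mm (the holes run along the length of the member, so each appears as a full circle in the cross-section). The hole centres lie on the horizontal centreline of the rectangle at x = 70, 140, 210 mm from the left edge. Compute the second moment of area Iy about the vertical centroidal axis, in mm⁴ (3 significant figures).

Split into non-overlapping primitives; take the origin at the lower-left of the bounding box.
Plate: 280 × 45, A = 12 600 mm², x = 140 mm, Ī = 82 320 000 mm⁴.
Hole 1 (subtracted): ⌀26, A = 530.93 mm², x = 70 mm, Ī = 22 432 mm⁴.
Hole 2 (subtracted): ⌀26, A = 530.93 mm², x = 140 mm, Ī = 22 432 mm⁴.
Hole 3 (subtracted): ⌀26, A = 530.93 mm², x = 210 mm, Ī = 22 432 mm⁴.
By symmetry the centroid is at mid-width, x̄ = 140 mm.
Transfer each piece to the vertical centroidal axis using Ī + A·d² with d = x − 140:
  plate: d = 0 mm → contributes +82 320 000 mm⁴
  hole 1: d = -70 mm → contributes −2 623 985 mm⁴
  hole 2: d = 0 mm → contributes −22 432 mm⁴
  hole 3: d = 70 mm → contributes −2 623 985 mm⁴
Total I = 77 049 599 mm⁴.

Iy ≈ 7.70 × 10⁷ mm⁴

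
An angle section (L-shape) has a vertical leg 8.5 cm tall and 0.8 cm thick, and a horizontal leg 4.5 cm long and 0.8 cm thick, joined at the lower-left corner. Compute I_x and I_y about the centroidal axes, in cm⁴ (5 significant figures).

I_x ≈ 71.668 cm⁴, I_y ≈ 14.180 cm⁴

Split into non-overlapping primitives; take the origin at the lower-left of the bounding box.
Vertical leg: 0.8 × 8.5, A = 6.8 cm², y = 4.25 cm, Ī = 40.94167 cm⁴.
Horizontal leg (remainder): 3.7 × 0.8, A = 2.96 cm², y = 0.4 cm, Ī = 0.1578667 cm⁴.
Centroid: ȳ = ΣA·y / ΣA = 3.082377 cm.
Transfer each piece to the centroidal x-axis using Ī + A·d² with d = y − 3.082377:
  vertical leg: d = 1.167623 cm → contributes +50.2124 cm⁴
  horizontal leg (remainder): d = -2.682377 cm → contributes +21.4555 cm⁴
Total I = 71.6679 cm⁴.
For the y-axis: x̄ = 1.082377 cm.
Repeating about the centroidal y-axis gives I_y = 14.1799 cm⁴.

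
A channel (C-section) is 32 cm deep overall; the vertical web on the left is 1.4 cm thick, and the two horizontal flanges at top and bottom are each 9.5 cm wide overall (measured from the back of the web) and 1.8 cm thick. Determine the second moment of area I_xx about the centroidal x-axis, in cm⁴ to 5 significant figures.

I_xx ≈ 1.0480 × 10⁴ cm⁴

Treat the section as a set of non-overlapping primitives; coordinates are from the bounding-box lower-left.
Web: 1.4 × 32, A = 44.8 cm², y = 16 cm, Ī = 3822.933 cm⁴.
Top flange (beyond web): 8.1 × 1.8, A = 14.58 cm², y = 31.1 cm, Ī = 3.9366 cm⁴.
Bottom flange (beyond web): 8.1 × 1.8, A = 14.58 cm², y = 0.9 cm, Ī = 3.9366 cm⁴.
By symmetry the centroid is at mid-height, ȳ = 16 cm.
Transfer each piece to the centroidal x-axis using Ī + A·d² with d = y − 16:
  web: d = 0 cm → contributes +3822.933 cm⁴
  top flange (beyond web): d = 15.1 cm → contributes +3328.322 cm⁴
  bottom flange (beyond web): d = -15.1 cm → contributes +3328.322 cm⁴
Total I = 10479.58 cm⁴.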